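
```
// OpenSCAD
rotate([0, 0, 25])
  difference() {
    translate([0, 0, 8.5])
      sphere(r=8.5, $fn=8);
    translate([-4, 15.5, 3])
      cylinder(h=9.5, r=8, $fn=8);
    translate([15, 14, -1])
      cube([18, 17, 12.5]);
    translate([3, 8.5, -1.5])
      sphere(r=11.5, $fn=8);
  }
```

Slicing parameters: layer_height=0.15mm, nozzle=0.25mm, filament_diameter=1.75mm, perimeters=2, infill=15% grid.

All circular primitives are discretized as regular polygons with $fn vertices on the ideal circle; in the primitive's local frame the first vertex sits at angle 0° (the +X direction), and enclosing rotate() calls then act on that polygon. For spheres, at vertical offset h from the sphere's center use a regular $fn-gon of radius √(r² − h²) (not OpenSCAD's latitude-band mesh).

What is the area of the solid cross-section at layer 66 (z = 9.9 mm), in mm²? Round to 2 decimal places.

198.62 mm²

At z = 9.9 mm: the r=8.5 sphere slices to a regular 8-gon of circumradius 8.384 (√(r²−h²) with h=1.4 from center) (area = (8/2)·8.384²·sin(360°/8) = 198.81 mm²); the cylinder at (-4, 15.5): section is a regular 8-gon, circumradius r=8 (area = (8/2)·8.000²·sin(360°/8) = 181.02 mm²); the 18×17 cube at (15, 14) contributes its full rectangle (area 306.00 mm²); the r=11.5 sphere at (3, 8.5) slices to a regular 8-gon of circumradius 1.513 (√(r²−h²) with h=11.4 from center) (area = (8/2)·1.513²·sin(360°/8) = 6.48 mm²); Subtracting the remaining from the first: starting from the r=8.5 sphere (198.81 mm²), the r=8 cylinder at (-4, 15.5) misses the remaining region (no effect); the 18×17 cube at (15, 14) misses the remaining region (no effect); the r=11.5 sphere at (3, 8.5) partially overlaps it — only the 0.19 mm² overlap (of its 6.48 mm²) is removed, clipping the outline — area = 198.62 mm²; (whole slice rotated 25° about Z — lengths, areas and connectivity unchanged). Overall, the cross-section is a single solid region. Net area = 198.62 mm².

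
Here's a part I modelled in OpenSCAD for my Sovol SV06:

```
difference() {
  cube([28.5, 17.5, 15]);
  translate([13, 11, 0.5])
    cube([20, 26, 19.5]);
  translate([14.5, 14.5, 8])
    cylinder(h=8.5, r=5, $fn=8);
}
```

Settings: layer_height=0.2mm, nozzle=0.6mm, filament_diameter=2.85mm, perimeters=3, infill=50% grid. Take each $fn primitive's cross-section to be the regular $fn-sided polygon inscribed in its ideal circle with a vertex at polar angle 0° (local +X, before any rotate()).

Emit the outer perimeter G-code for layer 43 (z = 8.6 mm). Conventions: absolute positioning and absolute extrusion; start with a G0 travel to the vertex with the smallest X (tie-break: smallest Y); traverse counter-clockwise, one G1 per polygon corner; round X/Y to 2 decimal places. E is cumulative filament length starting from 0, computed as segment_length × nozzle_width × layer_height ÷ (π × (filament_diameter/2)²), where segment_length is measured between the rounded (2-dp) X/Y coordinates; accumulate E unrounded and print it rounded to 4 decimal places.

G0 X0.00 Y0.00 Z8.60
G1 X28.50 Y0.00 E0.5361
G1 X28.50 Y11.00 E0.7430
G1 X18.05 Y11.00 E0.9396
G1 X18.04 Y10.96 E0.9404
G1 X14.50 Y9.50 E1.0124
G1 X10.96 Y10.96 E1.0844
G1 X9.50 Y14.50 E1.1565
G1 X10.74 Y17.50 E1.2175
G1 X0.00 Y17.50 E1.4195
G1 X0.00 Y0.00 E1.7487

At z = 8.6 mm: the cube (footprint 28.5×17.5) is included at this height; the 20×26 cube at (13, 11) contributes its full rectangle; the r=5 cylinder at (14.5, 14.5) contributes a regular 8-gon of circumradius 5; After the difference (first − rest): starting from the 28.5×17.5 cube, the 20×26 cube at (13, 11) partially overlaps it — only the 100.75 mm² overlap (of its 520.00 mm²) is removed, clipping the outline; the r=5 cylinder at (14.5, 14.5) partially overlaps it — only the 23.78 mm² overlap (of its 70.71 mm²) is removed, clipping the outline — 1 connected region. The outline is a single polygon with 10 vertices. Extrusion per mm of travel: 0.6 × 0.2 / (π × 1.425²) = 0.018811. Accumulating E over each segment gives final E = 1.7487.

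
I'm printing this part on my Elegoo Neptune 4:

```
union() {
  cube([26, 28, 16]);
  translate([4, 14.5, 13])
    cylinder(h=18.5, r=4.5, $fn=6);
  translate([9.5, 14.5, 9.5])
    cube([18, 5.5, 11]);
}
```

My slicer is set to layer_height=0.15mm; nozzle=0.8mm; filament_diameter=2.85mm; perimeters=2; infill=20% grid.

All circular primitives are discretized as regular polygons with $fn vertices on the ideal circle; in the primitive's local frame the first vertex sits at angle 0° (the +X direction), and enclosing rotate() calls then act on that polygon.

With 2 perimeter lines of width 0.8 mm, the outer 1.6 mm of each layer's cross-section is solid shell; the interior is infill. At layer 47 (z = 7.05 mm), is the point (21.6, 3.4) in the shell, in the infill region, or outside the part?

infill

At z = 7.05 mm: the cube is present — its section is the full 26×28 rectangle; the cylinder at (4, 14.5) does not reach this height (z outside [13, 31.5]); the cube at (9.5, 14.5) is not intersected at this z (z outside [9.5, 20.5]); Taking the union: only the 26×28 cube is present, so the union is just that shape — 1 connected region. Overall, the cross-section is a single solid region. The nearest boundary edge runs (0.00, 0.00)→(26.00, 0.00); distance from the point to it = 3.40 mm. The point is inside the cross-section and 3.40 mm from the nearest boundary — more than the 1.6 mm shell width (2 × 0.8), so it's in the infill interior.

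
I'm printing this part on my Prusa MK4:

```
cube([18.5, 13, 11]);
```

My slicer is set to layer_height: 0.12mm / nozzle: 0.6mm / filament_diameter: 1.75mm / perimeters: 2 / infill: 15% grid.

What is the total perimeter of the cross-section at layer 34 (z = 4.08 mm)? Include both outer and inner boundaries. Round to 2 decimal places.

63.00 mm

At z = 4.08 mm: the 18.5×13 cube contributes its full rectangle (perimeter 63.00 mm). Overall, the cross-section is a single solid region. Total boundary length (outer) = 63.00 mm.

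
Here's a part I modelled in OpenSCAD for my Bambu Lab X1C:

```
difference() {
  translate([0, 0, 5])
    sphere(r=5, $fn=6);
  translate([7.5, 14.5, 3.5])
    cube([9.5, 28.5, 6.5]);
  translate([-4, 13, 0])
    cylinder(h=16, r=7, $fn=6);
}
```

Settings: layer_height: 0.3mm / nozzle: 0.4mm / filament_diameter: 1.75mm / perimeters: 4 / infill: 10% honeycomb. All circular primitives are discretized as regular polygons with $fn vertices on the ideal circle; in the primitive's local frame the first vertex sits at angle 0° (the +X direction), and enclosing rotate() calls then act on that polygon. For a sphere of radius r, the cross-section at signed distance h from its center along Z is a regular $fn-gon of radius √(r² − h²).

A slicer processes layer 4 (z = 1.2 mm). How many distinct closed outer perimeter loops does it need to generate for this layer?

1

At z = 1.2 mm: the sphere: section is a regular 6-gon, circumradius = √(r²−h²) = √(5²−3.8²) = 3.250; the cube at (7.5, 14.5) is absent (z outside [3.5, 10]); the r=7 cylinder at (-4, 13) contributes a regular 6-gon of circumradius 7; Subtracting the remaining from the first: starting from the r=5 sphere, the r=7 cylinder at (-4, 13) misses the remaining region (no effect) — 1 connected region. The result has 1 disconnected region.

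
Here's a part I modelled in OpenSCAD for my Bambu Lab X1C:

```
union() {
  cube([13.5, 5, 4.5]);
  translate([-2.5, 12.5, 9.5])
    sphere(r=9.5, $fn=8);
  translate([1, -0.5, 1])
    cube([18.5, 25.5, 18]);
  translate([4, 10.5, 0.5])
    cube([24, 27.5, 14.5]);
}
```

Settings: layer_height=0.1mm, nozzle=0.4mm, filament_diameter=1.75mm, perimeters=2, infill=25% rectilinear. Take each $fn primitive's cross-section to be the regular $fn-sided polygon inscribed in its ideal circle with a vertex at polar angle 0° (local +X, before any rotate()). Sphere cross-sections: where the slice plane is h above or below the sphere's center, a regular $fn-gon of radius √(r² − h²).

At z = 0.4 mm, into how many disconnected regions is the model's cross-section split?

2

At z = 0.4 mm: the cube (footprint 13.5×5) is included at this height; the r=9.5 sphere at (-2.5, 12.5) contributes a regular 8-gon of circumradius √(9.5²−9.1²) = 2.728; the cube at (1, -0.5) is not intersected at this z (z outside [1, 19]); the cube at (4, 10.5) does not reach this height (z outside [0.5, 15]); Taking the union: the 2 present regions are separate (no shared area or edge), so areas and boundary lengths simply add and each stays a separate island — 2 connected regions. The result has 2 disconnected regions.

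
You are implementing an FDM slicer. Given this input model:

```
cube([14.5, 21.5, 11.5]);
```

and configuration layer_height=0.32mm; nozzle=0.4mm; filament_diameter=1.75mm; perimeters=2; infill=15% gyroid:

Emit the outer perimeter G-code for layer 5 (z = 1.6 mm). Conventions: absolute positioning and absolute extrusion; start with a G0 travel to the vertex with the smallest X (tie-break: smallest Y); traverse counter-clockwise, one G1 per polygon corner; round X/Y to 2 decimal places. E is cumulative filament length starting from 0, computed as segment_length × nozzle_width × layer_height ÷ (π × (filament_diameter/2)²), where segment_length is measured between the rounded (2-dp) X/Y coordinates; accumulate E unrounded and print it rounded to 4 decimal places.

G0 X0.00 Y0.00 Z1.60
G1 X14.50 Y0.00 E0.7716
G1 X14.50 Y21.50 E1.9158
G1 X0.00 Y21.50 E2.6874
G1 X0.00 Y0.00 E3.8316

At z = 1.6 mm: the cube (footprint 14.5×21.5) is included at this height. The outline is a single polygon with 4 vertices. Extrusion per mm of travel: 0.4 × 0.32 / (π × 0.875²) = 0.053216. Accumulating E over each segment gives final E = 3.8316.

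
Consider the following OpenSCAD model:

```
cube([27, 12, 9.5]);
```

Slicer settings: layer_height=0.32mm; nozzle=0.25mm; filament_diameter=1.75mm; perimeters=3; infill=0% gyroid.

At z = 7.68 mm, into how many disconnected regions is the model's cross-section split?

1

At z = 7.68 mm: the cube is present — its section is the full 27×12 rectangle. The result has 1 disconnected region.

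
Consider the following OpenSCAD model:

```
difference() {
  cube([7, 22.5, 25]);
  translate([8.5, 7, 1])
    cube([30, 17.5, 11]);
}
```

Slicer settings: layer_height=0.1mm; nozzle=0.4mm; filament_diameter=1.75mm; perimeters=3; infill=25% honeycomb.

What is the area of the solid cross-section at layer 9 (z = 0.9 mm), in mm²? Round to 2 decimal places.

157.50 mm²

At z = 0.9 mm: the cube is present — its section is the full 7×22.5 rectangle (area 157.50 mm²); the cube at (8.5, 7) does not reach this height (z outside [1, 12]); Subtracting the remaining from the first: none of the subtracted shapes is present at this height, so the 7×22.5 cube is unchanged — area = 157.50 mm². Overall, the cross-section is a single solid region. Net area = 157.50 mm².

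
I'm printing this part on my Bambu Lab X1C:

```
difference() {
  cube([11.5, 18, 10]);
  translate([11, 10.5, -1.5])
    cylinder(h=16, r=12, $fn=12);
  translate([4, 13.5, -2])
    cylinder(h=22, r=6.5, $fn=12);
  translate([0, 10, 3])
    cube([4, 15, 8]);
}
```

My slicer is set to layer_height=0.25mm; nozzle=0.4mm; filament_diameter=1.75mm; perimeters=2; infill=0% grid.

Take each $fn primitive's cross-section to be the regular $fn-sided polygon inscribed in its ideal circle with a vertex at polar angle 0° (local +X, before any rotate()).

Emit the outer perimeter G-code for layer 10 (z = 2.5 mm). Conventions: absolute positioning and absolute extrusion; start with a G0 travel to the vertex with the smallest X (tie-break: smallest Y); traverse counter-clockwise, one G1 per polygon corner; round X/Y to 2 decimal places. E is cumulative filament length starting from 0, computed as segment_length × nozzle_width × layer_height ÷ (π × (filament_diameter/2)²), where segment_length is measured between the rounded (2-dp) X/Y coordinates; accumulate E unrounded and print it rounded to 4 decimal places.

G0 X0.00 Y0.00 Z2.50
G1 X5.40 Y0.00 E0.2245
G1 X5.00 Y0.11 E0.2418
G1 X0.61 Y4.50 E0.4999
G1 X0.00 Y6.77 E0.5976
G1 X0.00 Y0.00 E0.8791

At z = 2.5 mm: the 11.5×18 cube contributes its full rectangle; the r=12 cylinder at (11, 10.5) contributes a regular 12-gon of circumradius 12; the cylinder at (4, 13.5): section is a regular 12-gon, circumradius r=6.5; the cube at (0, 10) is not intersected at this z (z outside [3, 11]); After the difference (first − rest): starting from the 11.5×18 cube, the r=12 cylinder at (11, 10.5) partially overlaps it — only the 190.71 mm² overlap (of its 432.00 mm²) is removed, clipping the outline; the r=6.5 cylinder at (4, 13.5) partially overlaps it — only the 2.73 mm² overlap (of its 126.75 mm²) is removed, clipping the outline — 1 connected region. The outline is a single polygon with 5 vertices. Extrusion per mm of travel: 0.4 × 0.25 / (π × 0.875²) = 0.041575. Accumulating E over each segment gives final E = 0.8791.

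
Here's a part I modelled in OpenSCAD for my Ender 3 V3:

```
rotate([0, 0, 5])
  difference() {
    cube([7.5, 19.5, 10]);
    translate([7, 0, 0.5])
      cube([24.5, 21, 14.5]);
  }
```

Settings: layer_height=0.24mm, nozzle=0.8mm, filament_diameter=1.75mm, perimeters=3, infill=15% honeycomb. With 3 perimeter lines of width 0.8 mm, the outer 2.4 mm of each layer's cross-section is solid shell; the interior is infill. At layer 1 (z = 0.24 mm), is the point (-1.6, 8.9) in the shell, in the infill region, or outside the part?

At z = 0.24 mm: the 7.5×19.5 cube contributes its full rectangle; the cube at (7, 0) is absent (z outside [0.5, 15]); After the difference (first − rest): none of the subtracted shapes is present at this height, so the 7.5×19.5 cube is unchanged — 1 connected region; (whole slice rotated 5° about Z — lengths, areas and connectivity unchanged). Overall, the cross-section is a single solid region. Undo the 5° rotation: the query point maps to (-0.818, 9.006) in the un-rotated model frame. The nearest boundary edge runs (0.00, 19.50)→(0.00, 0.00); distance from the point to it = 0.82 mm. The point is not inside any of the regions above, so it lies outside the cross-section (0.82 mm from the nearest boundary).

outside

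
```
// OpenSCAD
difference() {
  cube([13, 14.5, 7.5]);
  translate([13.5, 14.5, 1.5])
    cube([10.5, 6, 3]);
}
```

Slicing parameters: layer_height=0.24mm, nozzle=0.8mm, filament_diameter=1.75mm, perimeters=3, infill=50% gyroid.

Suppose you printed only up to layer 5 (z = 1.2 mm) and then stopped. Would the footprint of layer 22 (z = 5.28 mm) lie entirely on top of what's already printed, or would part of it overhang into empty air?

Compare the two slices. At z = 1.2: the 13×14.5 cube contributes its full rectangle (area 188.50 mm²); the cube at (13.5, 14.5) does not reach this height (z outside [1.5, 4.5]); Taking the first minus the rest: none of the subtracted shapes is present at this height, so the 13×14.5 cube is unchanged — area = 188.50 mm². At z = 5.28: the cube (footprint 13×14.5) is included at this height (area 188.50 mm²); the cube at (13.5, 14.5) is absent (z outside [1.5, 4.5]); After the difference (first − rest): none of the subtracted shapes is present at this height, so the 13×14.5 cube is unchanged — area = 188.50 mm². Checking containment: the cross-section at z = 5.28 is a subset of the cross-section at z = 1.2.

entirely on top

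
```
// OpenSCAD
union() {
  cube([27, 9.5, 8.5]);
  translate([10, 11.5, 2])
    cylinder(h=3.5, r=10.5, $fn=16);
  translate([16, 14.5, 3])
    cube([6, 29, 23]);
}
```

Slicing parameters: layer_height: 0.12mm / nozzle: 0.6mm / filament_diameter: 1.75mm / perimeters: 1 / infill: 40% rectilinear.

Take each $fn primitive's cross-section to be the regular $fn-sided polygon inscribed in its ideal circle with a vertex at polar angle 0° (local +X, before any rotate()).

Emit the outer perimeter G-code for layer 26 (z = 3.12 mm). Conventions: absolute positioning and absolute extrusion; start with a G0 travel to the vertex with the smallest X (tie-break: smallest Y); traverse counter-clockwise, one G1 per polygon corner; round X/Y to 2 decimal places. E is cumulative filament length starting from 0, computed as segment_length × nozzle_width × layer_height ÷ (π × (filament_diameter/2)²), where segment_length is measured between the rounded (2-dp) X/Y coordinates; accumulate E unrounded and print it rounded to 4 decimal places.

G0 X-0.50 Y11.50 Z3.12
G1 X0.00 Y8.99 E0.0766
G1 X0.00 Y0.00 E0.3457
G1 X27.00 Y0.00 E1.1539
G1 X27.00 Y9.50 E1.4383
G1 X20.10 Y9.50 E1.6449
G1 X20.50 Y11.50 E1.7059
G1 X19.90 Y14.50 E1.7975
G1 X22.00 Y14.50 E1.8604
G1 X22.00 Y43.50 E2.7284
G1 X16.00 Y43.50 E2.9081
G1 X16.00 Y19.88 E3.6151
G1 X14.02 Y21.20 E3.6863
G1 X10.00 Y22.00 E3.8090
G1 X5.98 Y21.20 E3.9317
G1 X2.58 Y18.92 E4.0543
G1 X0.30 Y15.52 E4.1768
G1 X-0.50 Y11.50 E4.2995

At z = 3.12 mm: the 27×9.5 cube contributes its full rectangle; the r=10.5 cylinder at (10, 11.5) gives a regular 16-gon of circumradius 10.5 (constant along its height); the cube at (16, 14.5) (footprint 6×29) is included at this height; Taking the union: the regions partially overlap (shared area 140.81 mm²), so overlapping operands fuse into one piece — 1 connected region. The outline is a single polygon with 17 vertices. Extrusion per mm of travel: 0.6 × 0.12 / (π × 0.875²) = 0.029934. Accumulating E over each segment gives final E = 4.2995.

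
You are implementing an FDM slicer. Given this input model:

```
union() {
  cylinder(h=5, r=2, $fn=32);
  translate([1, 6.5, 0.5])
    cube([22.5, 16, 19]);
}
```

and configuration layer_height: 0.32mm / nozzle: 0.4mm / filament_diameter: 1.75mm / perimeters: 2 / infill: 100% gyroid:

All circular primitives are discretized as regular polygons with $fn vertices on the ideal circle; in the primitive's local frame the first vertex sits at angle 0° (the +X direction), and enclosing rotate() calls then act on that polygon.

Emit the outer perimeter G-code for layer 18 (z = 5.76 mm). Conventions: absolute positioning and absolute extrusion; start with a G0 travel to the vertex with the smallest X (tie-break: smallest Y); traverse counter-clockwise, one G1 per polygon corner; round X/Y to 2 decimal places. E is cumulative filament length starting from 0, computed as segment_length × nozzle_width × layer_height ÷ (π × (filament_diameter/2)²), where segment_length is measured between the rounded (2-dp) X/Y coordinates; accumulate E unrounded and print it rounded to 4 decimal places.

G0 X1.00 Y6.50 Z5.76
G1 X23.50 Y6.50 E1.1974
G1 X23.50 Y22.50 E2.0488
G1 X1.00 Y22.50 E3.2462
G1 X1.00 Y6.50 E4.0976

At z = 5.76 mm: the cylinder is not intersected at this z (z outside [0, 5]); the 22.5×16 cube at (1, 6.5) contributes its full rectangle; Taking the union: only the 22.5×16 cube at (1, 6.5) is present, so the union is just that shape — 1 connected region. The outline is a single polygon with 4 vertices. Extrusion per mm of travel: 0.4 × 0.32 / (π × 0.875²) = 0.053216. Accumulating E over each segment gives final E = 4.0976.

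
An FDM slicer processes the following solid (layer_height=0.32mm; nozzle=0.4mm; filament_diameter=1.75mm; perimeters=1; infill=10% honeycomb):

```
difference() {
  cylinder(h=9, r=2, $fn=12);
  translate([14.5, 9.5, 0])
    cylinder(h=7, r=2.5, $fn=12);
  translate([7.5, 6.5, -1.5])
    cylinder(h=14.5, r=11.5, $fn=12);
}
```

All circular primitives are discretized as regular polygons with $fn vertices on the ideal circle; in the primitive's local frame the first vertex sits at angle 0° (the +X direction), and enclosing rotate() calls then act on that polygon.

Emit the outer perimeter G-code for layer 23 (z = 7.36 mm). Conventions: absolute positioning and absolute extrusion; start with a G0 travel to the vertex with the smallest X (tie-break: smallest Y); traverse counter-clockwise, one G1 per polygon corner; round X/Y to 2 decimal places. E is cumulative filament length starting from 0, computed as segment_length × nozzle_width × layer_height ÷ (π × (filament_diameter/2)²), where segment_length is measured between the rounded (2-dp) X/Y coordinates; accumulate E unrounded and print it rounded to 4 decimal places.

G0 X-2.00 Y0.00 Z7.36
G1 X-1.73 Y-1.00 E0.0551
G1 X-1.00 Y-1.73 E0.1101
G1 X0.00 Y-2.00 E0.1652
G1 X0.23 Y-1.94 E0.1778
G1 X-1.94 Y0.23 E0.3411
G1 X-2.00 Y0.00 E0.3538

At z = 7.36 mm: the r=2 cylinder gives a regular 12-gon of circumradius 2 (constant along its height); the cylinder at (14.5, 9.5) is absent (z outside [0, 7]); the cylinder at (7.5, 6.5): section is a regular 12-gon, circumradius r=11.5; After the difference (first − rest): starting from the r=2 cylinder, the r=11.5 cylinder at (7.5, 6.5) partially overlaps it — only the 10.39 mm² overlap (of its 396.75 mm²) is removed, clipping the outline — 1 connected region. The outline is a single polygon with 6 vertices. Extrusion per mm of travel: 0.4 × 0.32 / (π × 0.875²) = 0.053216. Accumulating E over each segment gives final E = 0.3538.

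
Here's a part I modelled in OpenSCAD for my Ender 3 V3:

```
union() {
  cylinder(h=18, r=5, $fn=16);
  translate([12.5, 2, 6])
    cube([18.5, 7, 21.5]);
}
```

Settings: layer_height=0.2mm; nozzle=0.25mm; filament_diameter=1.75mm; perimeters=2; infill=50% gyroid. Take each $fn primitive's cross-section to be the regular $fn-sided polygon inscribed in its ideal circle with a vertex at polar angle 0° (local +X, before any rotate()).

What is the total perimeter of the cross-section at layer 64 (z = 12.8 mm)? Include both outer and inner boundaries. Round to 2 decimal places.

At z = 12.8 mm: the cylinder: section is a regular 16-gon, circumradius r=5 (perimeter = 2·16·5.000·sin(180°/16) = 31.21 mm); the cube at (12.5, 2) is present — its section is the full 18.5×7 rectangle (perimeter 51.00 mm); Merging all regions: the 2 present regions are separate (no shared area or edge), so areas and boundary lengths simply add and each stays a separate island — boundary = 82.21 mm. Overall, the cross-section has 2 separate islands. Total boundary length (outer) = 82.21 mm.

82.21 mm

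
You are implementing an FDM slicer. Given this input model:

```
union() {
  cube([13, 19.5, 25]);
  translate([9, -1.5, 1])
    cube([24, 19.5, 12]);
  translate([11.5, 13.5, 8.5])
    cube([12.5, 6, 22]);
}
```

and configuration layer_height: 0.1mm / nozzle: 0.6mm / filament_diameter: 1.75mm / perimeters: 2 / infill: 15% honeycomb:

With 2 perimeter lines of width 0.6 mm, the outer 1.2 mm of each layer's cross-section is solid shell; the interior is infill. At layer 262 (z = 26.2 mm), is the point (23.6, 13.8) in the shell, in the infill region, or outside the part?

shell

At z = 26.2 mm: the cube is not intersected at this z (z outside [0, 25]); the cube at (9, -1.5) does not reach this height (z outside [1, 13]); the cube at (11.5, 13.5) is present — its section is the full 12.5×6 rectangle; Combining (union): only the 12.5×6 cube at (11.5, 13.5) is present, so the union is just that shape — 1 connected region. Overall, the cross-section is a single solid region. The nearest boundary edge runs (11.50, 13.50)→(24.00, 13.50); distance from the point to it = 0.30 mm. The point is inside the cross-section, 0.30 mm from the nearest boundary — within the 1.2 mm shell band (2 × 0.6).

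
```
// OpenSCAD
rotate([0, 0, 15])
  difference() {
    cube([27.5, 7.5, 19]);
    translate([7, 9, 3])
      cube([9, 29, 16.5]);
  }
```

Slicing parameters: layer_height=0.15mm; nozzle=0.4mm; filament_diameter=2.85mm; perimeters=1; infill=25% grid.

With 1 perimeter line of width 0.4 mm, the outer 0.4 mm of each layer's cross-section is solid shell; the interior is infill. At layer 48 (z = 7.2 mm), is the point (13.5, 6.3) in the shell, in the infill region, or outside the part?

At z = 7.2 mm: the cube is present — its section is the full 27.5×7.5 rectangle; the cube at (7, 9) (footprint 9×29) is included at this height; After the difference (first − rest): starting from the 27.5×7.5 cube, the 9×29 cube at (7, 9) misses the remaining region (no effect) — 1 connected region; (rotated 15° about Z; rotation is an isometry so areas/perimeters/island counts are preserved). Overall, the cross-section is a single solid region. Undo the 15° rotation: the query point maps to (14.671, 2.591) in the un-rotated model frame. The nearest boundary edge runs (27.50, 0.00)→(0.00, 0.00); distance from the point to it = 2.59 mm. The point is inside the cross-section and 2.59 mm from the nearest boundary — more than the 0.4 mm shell width (1 × 0.4), so it's in the infill interior.

infill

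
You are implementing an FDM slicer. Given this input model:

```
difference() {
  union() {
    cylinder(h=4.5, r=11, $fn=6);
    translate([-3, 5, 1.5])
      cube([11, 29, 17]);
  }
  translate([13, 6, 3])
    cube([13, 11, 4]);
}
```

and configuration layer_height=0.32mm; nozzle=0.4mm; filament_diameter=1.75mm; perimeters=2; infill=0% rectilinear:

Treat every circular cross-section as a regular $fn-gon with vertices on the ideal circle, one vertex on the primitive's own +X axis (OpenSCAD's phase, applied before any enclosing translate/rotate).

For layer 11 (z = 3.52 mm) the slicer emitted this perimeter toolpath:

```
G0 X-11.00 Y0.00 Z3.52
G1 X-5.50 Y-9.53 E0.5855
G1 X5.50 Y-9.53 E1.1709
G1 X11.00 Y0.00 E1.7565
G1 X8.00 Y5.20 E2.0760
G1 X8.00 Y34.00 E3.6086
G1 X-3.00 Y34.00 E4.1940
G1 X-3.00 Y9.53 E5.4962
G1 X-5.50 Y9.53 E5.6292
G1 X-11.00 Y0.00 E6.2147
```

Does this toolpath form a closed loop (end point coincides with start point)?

yes

Start point (G0): (-11.00, 0.00). End point (last G1): the path returns to the start — closed.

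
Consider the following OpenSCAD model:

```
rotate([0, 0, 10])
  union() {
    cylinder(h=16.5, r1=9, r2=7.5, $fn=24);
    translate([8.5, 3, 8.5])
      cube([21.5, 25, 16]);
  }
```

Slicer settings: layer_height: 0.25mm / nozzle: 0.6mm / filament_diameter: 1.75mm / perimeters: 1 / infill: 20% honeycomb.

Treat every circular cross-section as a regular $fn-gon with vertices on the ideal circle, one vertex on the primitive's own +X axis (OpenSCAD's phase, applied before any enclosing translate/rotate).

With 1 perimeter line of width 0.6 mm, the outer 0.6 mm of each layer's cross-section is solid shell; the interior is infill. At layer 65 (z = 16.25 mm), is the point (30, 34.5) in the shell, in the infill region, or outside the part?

At z = 16.25 mm: the cone (r1=9→r2=7.5) has section circumradius 7.523 here — a regular 24-gon; the cube at (8.5, 3) is present — its section is the full 21.5×25 rectangle; Merging all regions: the 2 present regions are separate (no shared area or edge), so areas and boundary lengths simply add and each stays a separate island — 2 connected regions; (rotated 10° about Z; rotation is an isometry so areas/perimeters/island counts are preserved). Overall, the cross-section has 2 separate islands. Undo the 10° rotation: the query point maps to (35.535, 28.766) in the un-rotated model frame. The nearest boundary edge runs (30.00, 28.00)→(30.00, 3.00); distance from the point to it = 5.59 mm. The point is not inside any of the regions above, so it lies outside the cross-section (5.59 mm from the nearest boundary).

outside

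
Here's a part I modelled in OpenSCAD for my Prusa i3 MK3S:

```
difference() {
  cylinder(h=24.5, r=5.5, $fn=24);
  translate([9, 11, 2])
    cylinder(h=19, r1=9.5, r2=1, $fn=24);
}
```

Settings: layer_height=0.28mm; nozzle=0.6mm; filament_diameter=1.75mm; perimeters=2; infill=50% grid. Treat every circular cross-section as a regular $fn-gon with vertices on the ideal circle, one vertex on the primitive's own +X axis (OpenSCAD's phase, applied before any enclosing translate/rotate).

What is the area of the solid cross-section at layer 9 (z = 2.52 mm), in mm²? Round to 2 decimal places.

At z = 2.52 mm: the r=5.5 cylinder gives a regular 24-gon of circumradius 5.5 (constant along its height) (area = (24/2)·5.500²·sin(360°/24) = 93.95 mm²); the cone at (9, 11) contributes a regular 24-gon of circumradius 9.267 (interpolated between r1=9.5 and r2=1 at t=0.027) (area = (24/2)·9.267²·sin(360°/24) = 266.74 mm²); After the difference (first − rest): starting from the r=5.5 cylinder (93.95 mm²), the cone at (9, 11) partially overlaps it — only the 1.13 mm² overlap (of its 266.74 mm²) is removed, clipping the outline — area = 92.82 mm². Overall, the cross-section is a single solid region. Net area = 92.82 mm².

92.82 mm²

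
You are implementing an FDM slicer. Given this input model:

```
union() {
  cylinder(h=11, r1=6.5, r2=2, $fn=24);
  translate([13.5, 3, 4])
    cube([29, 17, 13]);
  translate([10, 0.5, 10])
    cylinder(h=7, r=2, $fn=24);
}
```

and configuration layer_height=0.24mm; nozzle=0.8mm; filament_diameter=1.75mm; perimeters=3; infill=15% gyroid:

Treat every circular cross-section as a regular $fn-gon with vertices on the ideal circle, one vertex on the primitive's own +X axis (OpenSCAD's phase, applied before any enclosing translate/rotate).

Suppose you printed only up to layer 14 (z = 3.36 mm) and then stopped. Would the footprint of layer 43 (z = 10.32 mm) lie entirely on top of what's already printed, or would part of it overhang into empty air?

part overhangs

Compare the two slices. At z = 3.36: the cone (r1=6.5→r2=2) has section circumradius 5.125 here — a regular 24-gon (area = (24/2)·5.125²·sin(360°/24) = 81.59 mm²); the cube at (13.5, 3) is absent (z outside [4, 17]); the cylinder at (10, 0.5) is not intersected at this z (z outside [10, 17]); Combining (union): only the cone is present, so the union is just that shape — area = 81.59 mm². At z = 10.32: the cone contributes a regular 24-gon of circumradius 2.278 (interpolated between r1=6.5 and r2=2 at t=0.938) (area = (24/2)·2.278²·sin(360°/24) = 16.12 mm²); the cube at (13.5, 3) (footprint 29×17) is included at this height (area 493.00 mm²); the r=2 cylinder at (10, 0.5) contributes a regular 24-gon of circumradius 2 (area = (24/2)·2.000²·sin(360°/24) = 12.42 mm²); Combining (union): the 3 present regions are separate (no shared area or edge), so areas and boundary lengths simply add and each stays a separate island — area = 521.54 mm². Checking containment: at z = 10.32 the cross-section extends beyond the z = 3.36 cross-section by about 505.42 mm².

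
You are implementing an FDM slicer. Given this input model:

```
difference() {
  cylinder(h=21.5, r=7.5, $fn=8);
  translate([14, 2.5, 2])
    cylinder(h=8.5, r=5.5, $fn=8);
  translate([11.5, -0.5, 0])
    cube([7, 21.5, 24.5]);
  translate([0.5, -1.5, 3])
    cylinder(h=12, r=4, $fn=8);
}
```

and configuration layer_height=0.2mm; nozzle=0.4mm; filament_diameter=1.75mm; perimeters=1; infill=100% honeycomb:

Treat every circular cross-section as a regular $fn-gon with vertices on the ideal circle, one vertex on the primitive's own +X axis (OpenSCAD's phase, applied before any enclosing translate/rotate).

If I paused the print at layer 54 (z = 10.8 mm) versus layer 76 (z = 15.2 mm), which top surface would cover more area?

layer 76 (z = 15.2 mm)

Layer 54 (z = 10.8): the cylinder: section is a regular 8-gon, circumradius r=7.5 (area = (8/2)·7.500²·sin(360°/8) = 159.10 mm²); the cylinder at (14, 2.5) is absent (z outside [2, 10.5]); the cube at (11.5, -0.5) (footprint 7×21.5) is included at this height (area 150.50 mm²); the r=4 cylinder at (0.5, -1.5) gives a regular 8-gon of circumradius 4 (constant along its height) (area = (8/2)·4.000²·sin(360°/8) = 45.25 mm²); After the difference (first − rest): starting from the r=7.5 cylinder (159.10 mm²), the 7×21.5 cube at (11.5, -0.5) misses the remaining region (no effect); the r=4 cylinder at (0.5, -1.5) lies wholly inside it (removes its full 45.25 mm² and its 24.49 mm outline becomes a hole wall) — area = 113.84 mm². So its area = 113.84 mm². Layer 76 (z = 15.2): the r=7.5 cylinder gives a regular 8-gon of circumradius 7.5 (constant along its height) (area = (8/2)·7.500²·sin(360°/8) = 159.10 mm²); the cylinder at (14, 2.5) is not intersected at this z (z outside [2, 10.5]); the cube at (11.5, -0.5) is present — its section is the full 7×21.5 rectangle (area 150.50 mm²); the cylinder at (0.5, -1.5) does not reach this height (z outside [3, 15]); After the difference (first − rest): starting from the r=7.5 cylinder (159.10 mm²), the 7×21.5 cube at (11.5, -0.5) misses the remaining region (no effect) — area = 159.10 mm². So its area = 159.10 mm². Layer 76 is larger (159.10 vs 113.84 mm²).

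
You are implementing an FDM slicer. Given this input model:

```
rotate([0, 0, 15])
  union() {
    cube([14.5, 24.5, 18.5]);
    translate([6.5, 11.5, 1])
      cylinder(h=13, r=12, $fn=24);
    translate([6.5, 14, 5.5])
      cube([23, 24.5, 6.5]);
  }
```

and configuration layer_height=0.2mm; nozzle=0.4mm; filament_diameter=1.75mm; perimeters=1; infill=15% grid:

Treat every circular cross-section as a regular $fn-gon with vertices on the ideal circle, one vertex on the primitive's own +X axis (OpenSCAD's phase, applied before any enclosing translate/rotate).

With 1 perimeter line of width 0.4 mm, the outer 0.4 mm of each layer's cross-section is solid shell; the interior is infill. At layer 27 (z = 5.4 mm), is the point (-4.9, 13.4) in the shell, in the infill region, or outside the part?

At z = 5.4 mm: the 14.5×24.5 cube contributes its full rectangle; the r=12 cylinder at (6.5, 11.5) contributes a regular 24-gon of circumradius 12; the cube at (6.5, 14) is not intersected at this z (z outside [5.5, 12]); Combining (union): the regions partially overlap (shared area 320.63 mm²), so overlapping operands fuse into one piece — 1 connected region; (rotated 15° about Z; rotation is an isometry so areas/perimeters/island counts are preserved). Overall, the cross-section is a single solid region. Undo the 15° rotation: the query point maps to (-1.265, 14.212) in the un-rotated model frame. The nearest boundary edge runs (-5.09, 14.61)→(-3.89, 17.50); distance from the point to it = 3.69 mm. The point is inside the cross-section and 3.69 mm from the nearest boundary — more than the 0.4 mm shell width (1 × 0.4), so it's in the infill interior.

infill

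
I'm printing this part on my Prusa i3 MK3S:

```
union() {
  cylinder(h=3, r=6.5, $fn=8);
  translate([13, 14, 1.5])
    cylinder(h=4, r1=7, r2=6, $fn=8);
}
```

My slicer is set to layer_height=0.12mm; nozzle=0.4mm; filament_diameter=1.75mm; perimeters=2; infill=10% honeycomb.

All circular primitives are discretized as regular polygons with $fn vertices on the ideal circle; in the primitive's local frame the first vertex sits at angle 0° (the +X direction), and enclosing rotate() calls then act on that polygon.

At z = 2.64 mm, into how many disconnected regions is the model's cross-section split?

2

At z = 2.64 mm: the cylinder: section is a regular 8-gon, circumradius r=6.5; the cone at (13, 14) (r1=7→r2=6) has section circumradius 6.715 here — a regular 8-gon; Combining (union): the 2 present regions are separate (no shared area or edge), so areas and boundary lengths simply add and each stays a separate island — 2 connected regions. The result has 2 disconnected regions.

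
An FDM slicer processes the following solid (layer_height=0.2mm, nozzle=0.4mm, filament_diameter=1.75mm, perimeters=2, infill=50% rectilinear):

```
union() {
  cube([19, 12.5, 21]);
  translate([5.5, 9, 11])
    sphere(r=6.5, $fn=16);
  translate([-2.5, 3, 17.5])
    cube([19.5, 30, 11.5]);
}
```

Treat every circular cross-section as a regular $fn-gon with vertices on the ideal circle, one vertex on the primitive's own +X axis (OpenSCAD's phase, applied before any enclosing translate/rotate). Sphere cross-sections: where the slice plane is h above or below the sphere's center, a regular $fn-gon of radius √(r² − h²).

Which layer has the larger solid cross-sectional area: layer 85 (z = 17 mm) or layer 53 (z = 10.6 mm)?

Layer 85 (z = 17): the 19×12.5 cube contributes its full rectangle (area 237.50 mm²); the r=6.5 sphere at (5.5, 9) slices to a regular 16-gon of circumradius 2.500 (√(r²−h²) with h=6 from center) (area = (16/2)·2.500²·sin(360°/16) = 19.13 mm²); the cube at (-2.5, 3) does not reach this height (z outside [17.5, 29]); Taking the union: the r=6.5 sphere at (5.5, 9) lies entirely inside the 19×12.5 cube, so the union is just the 19×12.5 cube — area = 237.50 mm². So its area = 237.50 mm². Layer 53 (z = 10.6): the cube (footprint 19×12.5) is included at this height (area 237.50 mm²); the r=6.5 sphere at (5.5, 9) slices to a regular 16-gon of circumradius 6.488 (√(r²−h²) with h=0.4 from center) (area = (16/2)·6.488²·sin(360°/16) = 128.86 mm²); the cube at (-2.5, 3) is not intersected at this z (z outside [17.5, 29]); Merging all regions: the regions partially overlap — summed areas 366.36 mm² minus the doubly-counted overlap 102.88 mm² gives 263.48 mm² — area = 263.48 mm². So its area = 263.48 mm². Layer 53 is larger (263.48 vs 237.50 mm²).

layer 53 (z = 10.6 mm)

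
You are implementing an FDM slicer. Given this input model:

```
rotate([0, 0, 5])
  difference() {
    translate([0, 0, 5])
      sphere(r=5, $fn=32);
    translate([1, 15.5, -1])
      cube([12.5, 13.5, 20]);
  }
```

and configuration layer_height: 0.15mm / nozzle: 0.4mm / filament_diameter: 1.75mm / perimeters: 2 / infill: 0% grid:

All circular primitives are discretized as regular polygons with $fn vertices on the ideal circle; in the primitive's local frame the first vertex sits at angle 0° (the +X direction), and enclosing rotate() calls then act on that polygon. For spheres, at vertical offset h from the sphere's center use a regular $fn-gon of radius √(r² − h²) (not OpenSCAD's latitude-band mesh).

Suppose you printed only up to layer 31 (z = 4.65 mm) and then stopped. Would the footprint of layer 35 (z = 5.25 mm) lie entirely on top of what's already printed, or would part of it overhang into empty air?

Compare the two slices. At z = 4.65: the sphere: section is a regular 32-gon, circumradius = √(r²−h²) = √(5²−0.35²) = 4.988 (area = (32/2)·4.988²·sin(360°/32) = 77.65 mm²); the cube at (1, 15.5) is present — its section is the full 12.5×13.5 rectangle (area 168.75 mm²); Subtracting the remaining from the first: starting from the r=5 sphere (77.65 mm²), the 12.5×13.5 cube at (1, 15.5) misses the remaining region (no effect) — area = 77.65 mm²; (whole slice rotated 5° about Z — lengths, areas and connectivity unchanged). At z = 5.25: the r=5 sphere contributes a regular 32-gon of circumradius √(5²−0.25²) = 4.994 (area = (32/2)·4.994²·sin(360°/32) = 77.84 mm²); the cube at (1, 15.5) (footprint 12.5×13.5) is included at this height (area 168.75 mm²); After the difference (first − rest): starting from the r=5 sphere (77.84 mm²), the 12.5×13.5 cube at (1, 15.5) misses the remaining region (no effect) — area = 77.84 mm²; (whole slice rotated 5° about Z — lengths, areas and connectivity unchanged). Checking containment: the cross-section at z = 5.25 is a subset of the cross-section at z = 4.65.

entirely on top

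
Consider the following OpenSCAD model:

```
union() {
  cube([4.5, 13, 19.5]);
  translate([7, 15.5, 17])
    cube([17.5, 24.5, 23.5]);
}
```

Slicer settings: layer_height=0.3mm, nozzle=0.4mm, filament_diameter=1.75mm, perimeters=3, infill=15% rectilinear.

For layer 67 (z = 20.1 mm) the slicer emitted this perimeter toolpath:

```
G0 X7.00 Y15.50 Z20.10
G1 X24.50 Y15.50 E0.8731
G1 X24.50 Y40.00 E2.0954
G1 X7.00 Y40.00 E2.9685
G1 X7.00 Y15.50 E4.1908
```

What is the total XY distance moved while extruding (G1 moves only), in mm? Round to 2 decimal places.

Sum the Euclidean lengths of each G1 segment: total = 84.00 mm.

84.00 mm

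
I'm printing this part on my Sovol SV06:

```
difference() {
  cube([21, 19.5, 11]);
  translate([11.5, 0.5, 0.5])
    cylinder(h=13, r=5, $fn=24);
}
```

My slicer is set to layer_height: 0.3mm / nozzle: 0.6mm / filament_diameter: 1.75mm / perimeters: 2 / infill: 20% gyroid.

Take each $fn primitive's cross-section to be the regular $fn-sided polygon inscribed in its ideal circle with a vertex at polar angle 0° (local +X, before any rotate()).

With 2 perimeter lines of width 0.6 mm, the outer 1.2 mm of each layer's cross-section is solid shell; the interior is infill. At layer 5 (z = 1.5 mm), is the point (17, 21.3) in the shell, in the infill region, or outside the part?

outside

At z = 1.5 mm: the cube is present — its section is the full 21×19.5 rectangle; the cylinder at (11.5, 0.5): section is a regular 24-gon, circumradius r=5; Subtracting the remaining from the first: starting from the 21×19.5 cube, the r=5 cylinder at (11.5, 0.5) partially overlaps it — only the 43.79 mm² overlap (of its 77.65 mm²) is removed, clipping the outline — 1 connected region. Overall, the cross-section is a single solid region. The nearest boundary edge runs (0.00, 19.50)→(21.00, 19.50); distance from the point to it = 1.80 mm. The point is not inside any of the regions above, so it lies outside the cross-section (1.80 mm from the nearest boundary).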